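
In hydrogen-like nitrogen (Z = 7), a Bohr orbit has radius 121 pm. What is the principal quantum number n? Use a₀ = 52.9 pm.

r_n = n²a₀/Z ⇒ n² = rZ/a₀ = 121 × 7 / 52.9 ≈ 16.01
n = 4

4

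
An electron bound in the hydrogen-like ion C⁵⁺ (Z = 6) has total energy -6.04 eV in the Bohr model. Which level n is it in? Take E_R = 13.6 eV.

E_n = −E_R Z²/n² ⇒ n² = E_R Z²/(−E_n) = 13.6 × 6² / 6.04 ≈ 81.06
n = 9

9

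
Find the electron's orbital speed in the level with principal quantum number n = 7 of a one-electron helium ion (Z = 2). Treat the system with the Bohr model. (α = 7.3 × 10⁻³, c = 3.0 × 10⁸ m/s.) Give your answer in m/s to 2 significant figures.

v_n = Zαc/n = 2 × 0.0073 × 3.0 × 10⁸ / 7
    = 6.3 × 10⁵ m/s

6.3 × 10⁵ m/s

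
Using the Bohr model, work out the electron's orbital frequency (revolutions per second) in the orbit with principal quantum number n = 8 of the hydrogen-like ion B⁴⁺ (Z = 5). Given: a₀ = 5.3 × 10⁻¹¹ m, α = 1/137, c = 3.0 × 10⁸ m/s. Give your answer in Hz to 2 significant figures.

r = n²a₀/Z = 6.8 × 10⁻¹⁰ m, v = Zαc/n = 1.4 × 10⁶ m/s
f = v/(2πr) = 3.2 × 10¹⁴ Hz

3.2 × 10¹⁴ Hz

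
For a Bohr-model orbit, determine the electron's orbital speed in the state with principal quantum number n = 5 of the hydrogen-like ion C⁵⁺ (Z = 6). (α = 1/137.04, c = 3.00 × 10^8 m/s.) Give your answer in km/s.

2630 km/s

v_n = Zαc/n = 6 × 0.00730 × 3.00 × 10^8 / 5
    = 2630 km/s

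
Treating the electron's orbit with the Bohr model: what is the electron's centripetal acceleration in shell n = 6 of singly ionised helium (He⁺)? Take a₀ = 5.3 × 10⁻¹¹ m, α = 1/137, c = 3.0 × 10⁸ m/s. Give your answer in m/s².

5.6 × 10²⁰ m/s²

r = n²a₀/Z = 9.5 × 10⁻¹⁰ m, v = Zαc/n = 7.3 × 10⁵ m/s
a = v²/r = (7.3 × 10⁵)² / 9.5 × 10⁻¹⁰ = 5.6 × 10²⁰ m/s²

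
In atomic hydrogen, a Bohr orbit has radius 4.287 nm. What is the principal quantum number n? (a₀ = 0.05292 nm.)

r_n = n²a₀/Z ⇒ n² = rZ/a₀ = 4.287 × 1 / 0.05292 ≈ 81.01
n = 9

9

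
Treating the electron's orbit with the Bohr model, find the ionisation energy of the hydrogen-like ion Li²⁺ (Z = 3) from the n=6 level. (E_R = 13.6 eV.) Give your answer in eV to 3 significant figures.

3.40 eV

E_n = −E_R·Z²/n² = −13.6 × 3²/6² eV = -3.40 eV
Ionisation energy = −E_n = 3.40 eV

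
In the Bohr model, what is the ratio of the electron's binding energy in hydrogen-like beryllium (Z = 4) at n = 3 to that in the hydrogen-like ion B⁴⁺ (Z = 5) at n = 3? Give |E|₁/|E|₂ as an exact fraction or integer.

|E| ∝ Z^2 · n^-2
|E|₁/|E|₂ = (4/5)^2 · (3/3)^-2 = 16/25

16/25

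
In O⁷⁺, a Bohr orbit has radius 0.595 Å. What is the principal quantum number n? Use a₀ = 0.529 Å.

r_n = n²a₀/Z ⇒ n² = rZ/a₀ = 0.595 × 8 / 0.529 ≈ 9.00
n = 3

3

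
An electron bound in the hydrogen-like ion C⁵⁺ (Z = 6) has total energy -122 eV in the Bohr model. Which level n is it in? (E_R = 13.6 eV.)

2

E_n = −E_R Z²/n² ⇒ n² = E_R Z²/(−E_n) = 13.6 × 6² / 122 ≈ 4.01
n = 2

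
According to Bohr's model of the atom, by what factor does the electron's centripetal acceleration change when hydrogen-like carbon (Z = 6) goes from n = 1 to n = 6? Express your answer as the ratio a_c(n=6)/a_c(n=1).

1/1296

a_c ∝ Z^3 · n^-4; with Z fixed, a_c ∝ n^-4.
a_c(n=6)/a_c(n=1) = (6/1)^-4 = 1/1296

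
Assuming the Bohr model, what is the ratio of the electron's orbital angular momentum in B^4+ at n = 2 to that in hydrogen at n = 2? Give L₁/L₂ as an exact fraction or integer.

L = nℏ is independent of Z.
L₁/L₂ = n₁/n₂ = 2/2 = 1

1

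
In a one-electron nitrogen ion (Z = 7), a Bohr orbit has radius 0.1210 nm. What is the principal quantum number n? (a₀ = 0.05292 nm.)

r_n = n²a₀/Z ⇒ n² = rZ/a₀ = 0.1210 × 7 / 0.05292 ≈ 16.01
n = 4

4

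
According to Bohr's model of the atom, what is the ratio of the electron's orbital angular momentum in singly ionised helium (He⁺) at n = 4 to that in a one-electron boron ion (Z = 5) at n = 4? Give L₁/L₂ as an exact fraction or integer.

1

L = nℏ is independent of Z.
L₁/L₂ = n₁/n₂ = 4/4 = 1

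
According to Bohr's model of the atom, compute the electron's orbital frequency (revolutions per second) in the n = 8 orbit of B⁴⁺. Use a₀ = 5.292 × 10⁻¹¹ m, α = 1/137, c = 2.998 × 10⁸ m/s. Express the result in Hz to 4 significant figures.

3.214 × 10¹⁴ Hz

r = n²a₀/Z = 6.774 × 10⁻¹⁰ m, v = Zαc/n = 1.368 × 10⁶ m/s
f = v/(2πr) = 3.214 × 10¹⁴ Hz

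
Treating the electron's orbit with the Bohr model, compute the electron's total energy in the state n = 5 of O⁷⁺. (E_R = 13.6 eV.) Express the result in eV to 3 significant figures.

-34.8 eV

E_n = −E_R·Z²/n² = −13.6 × 8²/5² = -34.8 eV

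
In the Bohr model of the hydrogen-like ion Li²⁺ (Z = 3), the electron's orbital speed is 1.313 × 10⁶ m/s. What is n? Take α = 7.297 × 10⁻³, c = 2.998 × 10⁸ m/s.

v_n = Zαc/n ⇒ n = Zαc/v = 3 × 0.007297 × 2.998 × 10⁸ / 1.313 × 10⁶ ≈ 5.00
n = 5

5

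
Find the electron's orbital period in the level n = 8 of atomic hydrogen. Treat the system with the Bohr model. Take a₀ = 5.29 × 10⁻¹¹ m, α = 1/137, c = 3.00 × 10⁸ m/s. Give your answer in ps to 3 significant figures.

0.0777 ps

r = n²a₀/Z = 8²·5.29 × 10⁻¹¹/1 = 3.39 × 10⁻⁹ m
v = Zαc/n = 1·0.00730·3.00 × 10⁸/8 = 2.74 × 10⁵ m/s
T = 2πr/v = 7.77 × 10⁻¹⁴ s = 0.0777 ps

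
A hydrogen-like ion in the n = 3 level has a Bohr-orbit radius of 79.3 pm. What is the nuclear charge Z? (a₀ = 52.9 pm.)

6

r_n = n²a₀/Z ⇒ Z = n²a₀/r = 3² × 52.9 / 79.3 ≈ 6.00
Z = 6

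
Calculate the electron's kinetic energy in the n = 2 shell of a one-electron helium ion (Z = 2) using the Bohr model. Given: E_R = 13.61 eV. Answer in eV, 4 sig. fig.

13.61 eV

For a Coulomb orbit the virial theorem gives K = −E_n.
E_n = −E_R·Z²/n², so K = E_R·Z²/n² = 13.61 × 2²/2² = 13.61 eV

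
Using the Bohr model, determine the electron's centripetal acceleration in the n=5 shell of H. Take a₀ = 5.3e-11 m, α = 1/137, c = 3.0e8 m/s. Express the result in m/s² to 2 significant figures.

1.4e20 m/s²

r = n²a₀/Z = 1.3e-9 m, v = Zαc/n = 4.4e5 m/s
a = v²/r = (4.4e5)² / 1.3e-9 = 1.4e20 m/s²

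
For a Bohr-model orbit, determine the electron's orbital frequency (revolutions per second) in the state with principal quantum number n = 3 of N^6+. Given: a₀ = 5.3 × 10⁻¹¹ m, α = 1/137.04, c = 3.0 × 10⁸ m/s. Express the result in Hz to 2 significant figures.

r = n²a₀/Z = 6.8 × 10⁻¹¹ m, v = Zαc/n = 5.1 × 10⁶ m/s
f = v/(2πr) = 1.2 × 10¹⁶ Hz

1.2 × 10¹⁶ Hz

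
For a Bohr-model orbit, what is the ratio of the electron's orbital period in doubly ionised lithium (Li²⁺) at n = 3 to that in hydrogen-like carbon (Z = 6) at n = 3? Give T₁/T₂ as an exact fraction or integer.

T ∝ Z^-2 · n^3
T₁/T₂ = (3/6)^-2 · (3/3)^3 = 4

4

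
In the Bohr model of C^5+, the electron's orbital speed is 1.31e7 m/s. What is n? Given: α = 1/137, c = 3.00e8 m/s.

v_n = Zαc/n ⇒ n = Zαc/v = 6 × 0.00730 × 3.00e8 / 1.31e7 ≈ 1.00
n = 1

1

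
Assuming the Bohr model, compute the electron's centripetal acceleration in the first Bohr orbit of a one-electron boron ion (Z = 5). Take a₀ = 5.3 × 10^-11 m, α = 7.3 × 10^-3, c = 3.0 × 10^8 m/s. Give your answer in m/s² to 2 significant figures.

1.1 × 10^25 m/s²

r = n²a₀/Z = 1.1 × 10^-11 m, v = Zαc/n = 1.1 × 10^7 m/s
a = v²/r = (1.1 × 10^7)² / 1.1 × 10^-11 = 1.1 × 10^25 m/s²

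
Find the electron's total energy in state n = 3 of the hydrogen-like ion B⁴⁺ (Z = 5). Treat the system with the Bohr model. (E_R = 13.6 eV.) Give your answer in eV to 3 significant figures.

-37.8 eV

E_n = −E_R·Z²/n² = −13.6 × 5²/3² = -37.8 eV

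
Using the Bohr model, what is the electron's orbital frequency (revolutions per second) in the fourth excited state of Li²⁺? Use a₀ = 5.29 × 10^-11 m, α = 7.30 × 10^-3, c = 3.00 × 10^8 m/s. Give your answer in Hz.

r = n²a₀/Z = 4.41 × 10^-10 m, v = Zαc/n = 1.31 × 10^6 m/s
f = v/(2πr) = 4.74 × 10^14 Hz

4.74 × 10^14 Hz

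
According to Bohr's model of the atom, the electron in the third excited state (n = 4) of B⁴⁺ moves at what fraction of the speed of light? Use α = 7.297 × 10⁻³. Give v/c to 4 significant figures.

v_n = Zαc/n, so v/c = Zα/n = 5 × 0.007297 / 4 = 0.009121

0.009121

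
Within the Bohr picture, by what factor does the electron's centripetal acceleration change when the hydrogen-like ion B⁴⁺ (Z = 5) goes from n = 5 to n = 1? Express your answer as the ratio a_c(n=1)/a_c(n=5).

a_c ∝ Z^3 · n^-4; with Z fixed, a_c ∝ n^-4.
a_c(n=1)/a_c(n=5) = (1/5)^-4 = 625

625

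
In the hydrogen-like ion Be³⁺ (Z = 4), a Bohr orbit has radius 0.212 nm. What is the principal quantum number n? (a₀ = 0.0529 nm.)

4

r_n = n²a₀/Z ⇒ n² = rZ/a₀ = 0.212 × 4 / 0.0529 ≈ 16.03
n = 4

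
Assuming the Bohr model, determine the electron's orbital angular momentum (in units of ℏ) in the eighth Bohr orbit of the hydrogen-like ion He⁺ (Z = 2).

L_n = nℏ, so L/ℏ = n = 8.

8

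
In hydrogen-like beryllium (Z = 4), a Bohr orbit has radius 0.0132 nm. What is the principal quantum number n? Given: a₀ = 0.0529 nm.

1

r_n = n²a₀/Z ⇒ n² = rZ/a₀ = 0.0132 × 4 / 0.0529 ≈ 1.00
n = 1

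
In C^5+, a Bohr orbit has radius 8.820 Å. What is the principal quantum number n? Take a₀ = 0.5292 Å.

r_n = n²a₀/Z ⇒ n² = rZ/a₀ = 8.820 × 6 / 0.5292 ≈ 100.00
n = 10

10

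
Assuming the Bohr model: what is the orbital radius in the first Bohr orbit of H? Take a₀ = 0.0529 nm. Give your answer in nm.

r_n = n²a₀/Z = 1² × 0.0529 / 1
    = 1 × 0.0529 / 1 = 0.0529 nm

0.0529 nm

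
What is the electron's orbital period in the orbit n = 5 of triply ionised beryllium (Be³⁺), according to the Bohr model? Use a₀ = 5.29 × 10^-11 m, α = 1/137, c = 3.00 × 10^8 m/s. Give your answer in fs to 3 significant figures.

r = n²a₀/Z = 5²·5.29 × 10^-11/4 = 3.31 × 10^-10 m
v = Zαc/n = 4·0.00730·3.00 × 10^8/5 = 1.75 × 10^6 m/s
T = 2πr/v = 1.19 × 10^-15 s = 1.19 fs

1.19 fs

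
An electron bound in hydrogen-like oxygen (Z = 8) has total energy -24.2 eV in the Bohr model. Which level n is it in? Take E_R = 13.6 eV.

E_n = −E_R Z²/n² ⇒ n² = E_R Z²/(−E_n) = 13.6 × 8² / 24.2 ≈ 35.97
n = 6

6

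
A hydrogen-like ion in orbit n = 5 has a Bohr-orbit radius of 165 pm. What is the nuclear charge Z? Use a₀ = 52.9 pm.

r_n = n²a₀/Z ⇒ Z = n²a₀/r = 5² × 52.9 / 165 ≈ 8.02
Z = 8

8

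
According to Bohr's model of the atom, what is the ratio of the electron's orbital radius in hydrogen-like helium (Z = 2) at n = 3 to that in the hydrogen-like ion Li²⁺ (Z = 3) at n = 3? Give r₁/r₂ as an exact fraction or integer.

r ∝ Z^-1 · n^2
r₁/r₂ = (2/3)^-1 · (3/3)^2 = 3/2

3/2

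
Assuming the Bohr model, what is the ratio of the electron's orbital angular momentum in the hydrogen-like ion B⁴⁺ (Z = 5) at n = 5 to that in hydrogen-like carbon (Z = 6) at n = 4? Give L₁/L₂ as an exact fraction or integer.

L = nℏ is independent of Z.
L₁/L₂ = n₁/n₂ = 5/4 = 5/4

5/4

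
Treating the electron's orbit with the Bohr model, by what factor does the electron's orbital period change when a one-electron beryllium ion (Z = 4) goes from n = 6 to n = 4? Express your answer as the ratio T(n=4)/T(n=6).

8/27

T ∝ Z^-2 · n^3; with Z fixed, T ∝ n^3.
T(n=4)/T(n=6) = (4/6)^3 = 8/27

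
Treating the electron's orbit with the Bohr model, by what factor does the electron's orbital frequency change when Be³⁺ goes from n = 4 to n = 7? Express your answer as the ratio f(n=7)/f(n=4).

f ∝ Z^2 · n^-3; with Z fixed, f ∝ n^-3.
f(n=7)/f(n=4) = (7/4)^-3 = 64/343

64/343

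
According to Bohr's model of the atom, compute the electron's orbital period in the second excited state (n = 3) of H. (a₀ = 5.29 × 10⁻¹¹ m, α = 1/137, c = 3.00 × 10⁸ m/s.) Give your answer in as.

r = n²a₀/Z = 3²·5.29 × 10⁻¹¹/1 = 4.76 × 10⁻¹⁰ m
v = Zαc/n = 1·0.00730·3.00 × 10⁸/3 = 7.30 × 10⁵ m/s
T = 2πr/v = 4.10 × 10⁻¹⁵ s = 4100 as

4100 as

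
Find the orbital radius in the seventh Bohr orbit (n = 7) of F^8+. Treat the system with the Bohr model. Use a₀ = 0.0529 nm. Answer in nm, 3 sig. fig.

r_n = n²a₀/Z = 7² × 0.0529 / 9
    = 49 × 0.0529 / 9 = 0.288 nm

0.288 nm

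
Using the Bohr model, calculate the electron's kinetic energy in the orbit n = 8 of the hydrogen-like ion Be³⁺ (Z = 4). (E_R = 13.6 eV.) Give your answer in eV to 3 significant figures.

3.40 eV

For a Coulomb orbit the virial theorem gives K = −E_n.
E_n = −E_R·Z²/n², so K = E_R·Z²/n² = 13.6 × 4²/8² = 3.40 eV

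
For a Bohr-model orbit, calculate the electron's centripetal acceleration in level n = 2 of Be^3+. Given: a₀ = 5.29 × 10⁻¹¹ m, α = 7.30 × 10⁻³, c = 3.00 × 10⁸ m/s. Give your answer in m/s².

r = n²a₀/Z = 5.29 × 10⁻¹¹ m, v = Zαc/n = 4.38 × 10⁶ m/s
a = v²/r = (4.38 × 10⁶)² / 5.29 × 10⁻¹¹ = 3.63 × 10²³ m/s²

3.63 × 10²³ m/s²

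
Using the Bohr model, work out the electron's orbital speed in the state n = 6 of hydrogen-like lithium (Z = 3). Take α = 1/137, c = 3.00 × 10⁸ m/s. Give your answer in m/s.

1.09 × 10⁶ m/s

v_n = Zαc/n = 3 × 0.00730 × 3.00 × 10⁸ / 6
    = 1.09 × 10⁶ m/s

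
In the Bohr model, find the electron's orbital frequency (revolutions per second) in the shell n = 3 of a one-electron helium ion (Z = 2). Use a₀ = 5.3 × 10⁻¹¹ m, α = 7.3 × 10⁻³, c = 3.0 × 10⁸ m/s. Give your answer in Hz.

r = n²a₀/Z = 2.4 × 10⁻¹⁰ m, v = Zαc/n = 1.5 × 10⁶ m/s
f = v/(2πr) = 9.7 × 10¹⁴ Hz

9.7 × 10¹⁴ Hz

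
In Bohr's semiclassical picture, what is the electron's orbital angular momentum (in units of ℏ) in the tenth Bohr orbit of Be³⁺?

L_n = nℏ, so L/ℏ = n = 10.

10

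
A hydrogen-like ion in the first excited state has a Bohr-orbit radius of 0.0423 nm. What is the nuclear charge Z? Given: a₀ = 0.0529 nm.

5

r_n = n²a₀/Z ⇒ Z = n²a₀/r = 2² × 0.0529 / 0.0423 ≈ 5.00
Z = 5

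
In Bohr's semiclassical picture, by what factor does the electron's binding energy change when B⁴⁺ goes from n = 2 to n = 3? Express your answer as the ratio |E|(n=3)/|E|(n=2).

|E| ∝ Z^2 · n^-2; with Z fixed, |E| ∝ n^-2.
|E|(n=3)/|E|(n=2) = (3/2)^-2 = 4/9

4/9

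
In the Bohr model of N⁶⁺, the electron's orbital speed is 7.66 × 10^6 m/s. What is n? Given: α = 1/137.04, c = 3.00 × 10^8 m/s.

2

v_n = Zαc/n ⇒ n = Zαc/v = 7 × 0.00730 × 3.00 × 10^8 / 7.66 × 10^6 ≈ 2.00
n = 2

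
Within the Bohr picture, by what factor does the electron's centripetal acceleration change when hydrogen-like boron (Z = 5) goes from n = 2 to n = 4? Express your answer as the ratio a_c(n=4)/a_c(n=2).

a_c ∝ Z^3 · n^-4; with Z fixed, a_c ∝ n^-4.
a_c(n=4)/a_c(n=2) = (4/2)^-4 = 1/16

1/16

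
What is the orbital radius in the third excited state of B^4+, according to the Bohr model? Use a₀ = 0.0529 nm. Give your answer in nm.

0.169 nm

r_n = n²a₀/Z = 4² × 0.0529 / 5
    = 16 × 0.0529 / 5 = 0.169 nm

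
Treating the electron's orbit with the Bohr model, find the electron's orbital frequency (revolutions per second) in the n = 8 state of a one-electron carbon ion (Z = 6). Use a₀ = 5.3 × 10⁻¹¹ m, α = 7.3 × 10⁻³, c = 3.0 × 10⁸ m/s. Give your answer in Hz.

r = n²a₀/Z = 5.7 × 10⁻¹⁰ m, v = Zαc/n = 1.6 × 10⁶ m/s
f = v/(2πr) = 4.6 × 10¹⁴ Hz

4.6 × 10¹⁴ Hz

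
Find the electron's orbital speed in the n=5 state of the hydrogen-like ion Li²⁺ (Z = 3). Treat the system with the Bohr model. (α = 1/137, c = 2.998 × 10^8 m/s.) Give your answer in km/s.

1313 km/s

v_n = Zαc/n = 3 × 0.007299 × 2.998 × 10^8 / 5
    = 1313 km/s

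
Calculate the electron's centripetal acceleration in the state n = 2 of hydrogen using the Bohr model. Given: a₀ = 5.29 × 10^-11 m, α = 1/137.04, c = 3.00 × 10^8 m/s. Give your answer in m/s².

5.66 × 10^21 m/s²

r = n²a₀/Z = 2.12 × 10^-10 m, v = Zαc/n = 1.09 × 10^6 m/s
a = v²/r = (1.09 × 10^6)² / 2.12 × 10^-10 = 5.66 × 10^21 m/s²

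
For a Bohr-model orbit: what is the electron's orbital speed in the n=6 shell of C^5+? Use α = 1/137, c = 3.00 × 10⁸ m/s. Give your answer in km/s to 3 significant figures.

v_n = Zαc/n = 6 × 0.00730 × 3.00 × 10⁸ / 6
    = 2190 km/s

2190 km/s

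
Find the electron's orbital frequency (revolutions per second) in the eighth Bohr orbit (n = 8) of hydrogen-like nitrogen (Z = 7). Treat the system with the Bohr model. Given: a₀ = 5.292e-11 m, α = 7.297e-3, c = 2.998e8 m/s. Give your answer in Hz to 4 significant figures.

r = n²a₀/Z = 4.838e-10 m, v = Zαc/n = 1.914e6 m/s
f = v/(2πr) = 6.297e14 Hz

6.297e14 Hz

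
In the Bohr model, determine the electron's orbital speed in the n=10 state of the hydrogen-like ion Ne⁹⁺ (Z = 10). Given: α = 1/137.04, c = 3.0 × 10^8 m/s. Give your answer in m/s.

v_n = Zαc/n = 10 × 0.0073 × 3.0 × 10^8 / 10
    = 2.2 × 10^6 m/s

2.2 × 10^6 m/s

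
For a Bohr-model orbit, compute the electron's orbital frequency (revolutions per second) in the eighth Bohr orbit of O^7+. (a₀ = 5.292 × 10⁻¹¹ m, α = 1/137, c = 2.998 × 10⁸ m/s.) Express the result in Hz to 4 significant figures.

8.227 × 10¹⁴ Hz

r = n²a₀/Z = 4.234 × 10⁻¹⁰ m, v = Zαc/n = 2.188 × 10⁶ m/s
f = v/(2πr) = 8.227 × 10¹⁴ Hz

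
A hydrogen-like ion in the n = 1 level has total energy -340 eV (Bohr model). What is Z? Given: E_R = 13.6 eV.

E_n = −E_R Z²/n² ⇒ Z² = −E_n n²/E_R = 340 × 1² / 13.6 ≈ 25.00
Z = 5

5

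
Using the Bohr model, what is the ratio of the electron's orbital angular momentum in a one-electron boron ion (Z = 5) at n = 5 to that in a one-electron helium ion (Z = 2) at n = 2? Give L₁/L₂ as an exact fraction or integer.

5/2

L = nℏ is independent of Z.
L₁/L₂ = n₁/n₂ = 5/2 = 5/2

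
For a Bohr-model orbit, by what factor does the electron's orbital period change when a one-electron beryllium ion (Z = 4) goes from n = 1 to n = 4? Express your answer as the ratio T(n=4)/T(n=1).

T ∝ Z^-2 · n^3; with Z fixed, T ∝ n^3.
T(n=4)/T(n=1) = (4/1)^3 = 64

64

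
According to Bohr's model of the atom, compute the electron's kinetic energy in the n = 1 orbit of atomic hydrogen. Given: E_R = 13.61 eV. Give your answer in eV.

13.61 eV

For a Coulomb orbit the virial theorem gives K = −E_n.
E_n = −E_R·Z²/n², so K = E_R·Z²/n² = 13.61 × 1²/1² = 13.61 eV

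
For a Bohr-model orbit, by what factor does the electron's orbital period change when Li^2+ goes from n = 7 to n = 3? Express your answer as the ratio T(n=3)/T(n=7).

T ∝ Z^-2 · n^3; with Z fixed, T ∝ n^3.
T(n=3)/T(n=7) = (3/7)^3 = 27/343

27/343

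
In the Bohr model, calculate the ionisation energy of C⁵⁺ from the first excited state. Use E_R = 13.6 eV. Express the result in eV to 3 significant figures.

122 eV

E_n = −E_R·Z²/n² = −13.6 × 6²/2² eV = -122 eV
Ionisation energy = −E_n = 122 eV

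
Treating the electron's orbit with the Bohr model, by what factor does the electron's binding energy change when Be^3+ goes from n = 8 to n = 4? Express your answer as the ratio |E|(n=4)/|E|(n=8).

|E| ∝ Z^2 · n^-2; with Z fixed, |E| ∝ n^-2.
|E|(n=4)/|E|(n=8) = (4/8)^-2 = 4

4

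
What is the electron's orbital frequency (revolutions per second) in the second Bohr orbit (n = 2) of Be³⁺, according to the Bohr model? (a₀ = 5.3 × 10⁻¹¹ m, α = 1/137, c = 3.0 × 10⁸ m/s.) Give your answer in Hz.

1.3 × 10¹⁶ Hz

r = n²a₀/Z = 5.3 × 10⁻¹¹ m, v = Zαc/n = 4.4 × 10⁶ m/s
f = v/(2πr) = 1.3 × 10¹⁶ Hz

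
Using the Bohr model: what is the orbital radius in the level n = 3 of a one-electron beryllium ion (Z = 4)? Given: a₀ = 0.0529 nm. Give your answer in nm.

0.119 nm

r_n = n²a₀/Z = 3² × 0.0529 / 4
    = 9 × 0.0529 / 4 = 0.119 nm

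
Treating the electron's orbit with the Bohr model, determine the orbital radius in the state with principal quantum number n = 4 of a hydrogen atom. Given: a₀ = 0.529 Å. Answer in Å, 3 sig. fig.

8.46 Å

r_n = n²a₀/Z = 4² × 0.529 / 1
    = 16 × 0.529 / 1 = 8.46 Å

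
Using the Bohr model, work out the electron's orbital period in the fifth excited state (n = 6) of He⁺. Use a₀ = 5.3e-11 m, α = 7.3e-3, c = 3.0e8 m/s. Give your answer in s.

r = n²a₀/Z = 6²·5.3e-11/2 = 9.5e-10 m
v = Zαc/n = 2·0.0073·3.0e8/6 = 7.3e5 m/s
T = 2πr/v = 8.2e-15 s

8.2e-15 s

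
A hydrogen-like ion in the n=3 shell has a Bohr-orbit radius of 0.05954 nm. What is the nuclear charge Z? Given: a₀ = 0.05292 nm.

r_n = n²a₀/Z ⇒ Z = n²a₀/r = 3² × 0.05292 / 0.05954 ≈ 8.00
Z = 8

8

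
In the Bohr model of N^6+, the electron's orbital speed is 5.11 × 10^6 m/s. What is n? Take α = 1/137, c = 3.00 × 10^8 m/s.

v_n = Zαc/n ⇒ n = Zαc/v = 7 × 0.00730 × 3.00 × 10^8 / 5.11 × 10^6 ≈ 3.00
n = 3

3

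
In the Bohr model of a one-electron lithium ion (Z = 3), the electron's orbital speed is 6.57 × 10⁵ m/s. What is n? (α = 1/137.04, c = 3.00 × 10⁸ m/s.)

10

v_n = Zαc/n ⇒ n = Zαc/v = 3 × 0.00730 × 3.00 × 10⁸ / 6.57 × 10⁵ ≈ 10.00
n = 10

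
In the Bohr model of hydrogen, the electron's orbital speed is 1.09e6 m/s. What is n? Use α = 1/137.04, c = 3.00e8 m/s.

v_n = Zαc/n ⇒ n = Zαc/v = 1 × 0.00730 × 3.00e8 / 1.09e6 ≈ 2.01
n = 2

2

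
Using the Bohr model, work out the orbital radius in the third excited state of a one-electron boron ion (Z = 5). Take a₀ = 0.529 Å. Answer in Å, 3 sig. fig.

r_n = n²a₀/Z = 4² × 0.529 / 5
    = 16 × 0.529 / 5 = 1.69 Å

1.69 Å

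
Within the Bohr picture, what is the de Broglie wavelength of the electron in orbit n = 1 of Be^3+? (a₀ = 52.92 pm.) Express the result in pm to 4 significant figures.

The Bohr quantisation condition is nλ = 2πr_n.
r_n = n²a₀/Z = 13.23 pm
λ = 2πr_n/n = 2π·13.23/1 = 83.13 pm

83.13 pm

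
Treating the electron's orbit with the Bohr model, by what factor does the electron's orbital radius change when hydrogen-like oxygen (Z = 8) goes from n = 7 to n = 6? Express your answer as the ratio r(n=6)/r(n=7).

r ∝ Z^-1 · n^2; with Z fixed, r ∝ n^2.
r(n=6)/r(n=7) = (6/7)^2 = 36/49

36/49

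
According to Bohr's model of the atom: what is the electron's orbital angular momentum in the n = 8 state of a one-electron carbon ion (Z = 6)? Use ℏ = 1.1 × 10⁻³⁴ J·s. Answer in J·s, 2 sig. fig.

L_n = nℏ = 8 × 1.1 × 10⁻³⁴ = 8.8 × 10⁻³⁴ J·s

8.8 × 10⁻³⁴ J·s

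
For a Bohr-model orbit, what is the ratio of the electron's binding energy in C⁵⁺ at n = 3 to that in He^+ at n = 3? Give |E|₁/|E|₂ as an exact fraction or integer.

|E| ∝ Z^2 · n^-2
|E|₁/|E|₂ = (6/2)^2 · (3/3)^-2 = 9

9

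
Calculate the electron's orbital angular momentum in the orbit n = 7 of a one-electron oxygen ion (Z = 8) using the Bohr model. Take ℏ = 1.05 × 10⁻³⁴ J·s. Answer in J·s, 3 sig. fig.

7.35 × 10⁻³⁴ J·s

L_n = nℏ = 7 × 1.05 × 10⁻³⁴ = 7.35 × 10⁻³⁴ J·s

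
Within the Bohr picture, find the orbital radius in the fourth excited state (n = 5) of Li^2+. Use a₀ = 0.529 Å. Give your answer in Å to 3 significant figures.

4.41 Å

r_n = n²a₀/Z = 5² × 0.529 / 3
    = 25 × 0.529 / 3 = 4.41 Å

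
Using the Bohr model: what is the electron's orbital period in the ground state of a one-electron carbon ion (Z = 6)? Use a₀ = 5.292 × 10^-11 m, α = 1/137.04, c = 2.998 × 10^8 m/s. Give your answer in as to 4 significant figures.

4.222 as

r = n²a₀/Z = 1²·5.292 × 10^-11/6 = 8.820 × 10^-12 m
v = Zαc/n = 6·0.007297·2.998 × 10^8/1 = 1.313 × 10^7 m/s
T = 2πr/v = 4.222 × 10^-18 s = 4.222 as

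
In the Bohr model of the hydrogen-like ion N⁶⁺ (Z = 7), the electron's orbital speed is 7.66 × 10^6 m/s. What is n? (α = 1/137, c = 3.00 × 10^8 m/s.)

2

v_n = Zαc/n ⇒ n = Zαc/v = 7 × 0.00730 × 3.00 × 10^8 / 7.66 × 10^6 ≈ 2.00
n = 2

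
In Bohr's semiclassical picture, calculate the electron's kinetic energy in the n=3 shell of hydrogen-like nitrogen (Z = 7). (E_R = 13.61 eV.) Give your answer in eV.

For a Coulomb orbit the virial theorem gives K = −E_n.
E_n = −E_R·Z²/n², so K = E_R·Z²/n² = 13.61 × 7²/3² = 74.10 eV

74.10 eV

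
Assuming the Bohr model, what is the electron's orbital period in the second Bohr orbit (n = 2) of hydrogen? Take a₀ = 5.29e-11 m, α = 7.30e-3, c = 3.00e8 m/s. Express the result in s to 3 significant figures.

1.21e-15 s

r = n²a₀/Z = 2²·5.29e-11/1 = 2.12e-10 m
v = Zαc/n = 1·0.00730·3.00e8/2 = 1.09e6 m/s
T = 2πr/v = 1.21e-15 s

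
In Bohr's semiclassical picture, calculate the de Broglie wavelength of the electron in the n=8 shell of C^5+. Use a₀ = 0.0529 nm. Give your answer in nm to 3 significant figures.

0.443 nm

The Bohr quantisation condition is nλ = 2πr_n.
r_n = n²a₀/Z = 0.564 nm
λ = 2πr_n/n = 2π·0.564/8 = 0.443 nm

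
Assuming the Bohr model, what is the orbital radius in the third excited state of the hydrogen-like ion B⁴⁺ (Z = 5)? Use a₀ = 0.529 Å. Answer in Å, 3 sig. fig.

r_n = n²a₀/Z = 4² × 0.529 / 5
    = 16 × 0.529 / 5 = 1.69 Å

1.69 Å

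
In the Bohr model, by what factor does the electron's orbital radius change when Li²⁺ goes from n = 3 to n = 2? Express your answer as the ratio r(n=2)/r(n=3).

r ∝ Z^-1 · n^2; with Z fixed, r ∝ n^2.
r(n=2)/r(n=3) = (2/3)^2 = 4/9

4/9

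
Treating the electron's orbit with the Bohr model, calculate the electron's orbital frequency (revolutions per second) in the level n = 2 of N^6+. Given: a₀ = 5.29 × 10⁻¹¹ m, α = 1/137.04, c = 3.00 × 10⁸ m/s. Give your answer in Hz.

r = n²a₀/Z = 3.02 × 10⁻¹¹ m, v = Zαc/n = 7.66 × 10⁶ m/s
f = v/(2πr) = 4.03 × 10¹⁶ Hz

4.03 × 10¹⁶ Hz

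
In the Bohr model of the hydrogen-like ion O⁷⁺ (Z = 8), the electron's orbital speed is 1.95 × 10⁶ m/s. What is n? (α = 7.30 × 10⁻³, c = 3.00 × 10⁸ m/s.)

v_n = Zαc/n ⇒ n = Zαc/v = 8 × 0.00730 × 3.00 × 10⁸ / 1.95 × 10⁶ ≈ 8.98
n = 9

9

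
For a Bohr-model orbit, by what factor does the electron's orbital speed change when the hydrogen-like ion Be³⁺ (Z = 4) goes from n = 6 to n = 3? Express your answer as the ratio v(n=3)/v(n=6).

v ∝ Z^1 · n^-1; with Z fixed, v ∝ n^-1.
v(n=3)/v(n=6) = (3/6)^-1 = 2

2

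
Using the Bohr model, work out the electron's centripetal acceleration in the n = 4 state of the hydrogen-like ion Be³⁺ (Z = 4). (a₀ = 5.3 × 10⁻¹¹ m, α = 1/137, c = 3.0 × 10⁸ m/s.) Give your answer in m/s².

2.3 × 10²² m/s²

r = n²a₀/Z = 2.1 × 10⁻¹⁰ m, v = Zαc/n = 2.2 × 10⁶ m/s
a = v²/r = (2.2 × 10⁶)² / 2.1 × 10⁻¹⁰ = 2.3 × 10²² m/s²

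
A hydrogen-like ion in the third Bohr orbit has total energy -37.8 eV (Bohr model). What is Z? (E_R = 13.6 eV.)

E_n = −E_R Z²/n² ⇒ Z² = −E_n n²/E_R = 37.8 × 3² / 13.6 ≈ 25.01
Z = 5

5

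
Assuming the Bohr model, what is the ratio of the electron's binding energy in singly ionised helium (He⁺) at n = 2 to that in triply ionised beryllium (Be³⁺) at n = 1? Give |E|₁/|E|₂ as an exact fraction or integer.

|E| ∝ Z^2 · n^-2
|E|₁/|E|₂ = (2/4)^2 · (2/1)^-2 = 1/16

1/16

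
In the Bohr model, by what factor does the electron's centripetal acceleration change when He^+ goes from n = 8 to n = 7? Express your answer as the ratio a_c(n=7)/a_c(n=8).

a_c ∝ Z^3 · n^-4; with Z fixed, a_c ∝ n^-4.
a_c(n=7)/a_c(n=8) = (7/8)^-4 = 4096/2401

4096/2401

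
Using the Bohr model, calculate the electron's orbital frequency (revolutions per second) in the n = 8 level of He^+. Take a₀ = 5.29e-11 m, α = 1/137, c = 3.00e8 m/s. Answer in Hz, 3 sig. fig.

5.15e13 Hz

r = n²a₀/Z = 1.69e-9 m, v = Zαc/n = 5.47e5 m/s
f = v/(2πr) = 5.15e13 Hz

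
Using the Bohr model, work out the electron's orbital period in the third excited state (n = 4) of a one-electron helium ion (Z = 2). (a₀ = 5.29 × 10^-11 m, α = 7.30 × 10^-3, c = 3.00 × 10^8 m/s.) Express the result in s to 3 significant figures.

r = n²a₀/Z = 4²·5.29 × 10^-11/2 = 4.23 × 10^-10 m
v = Zαc/n = 2·0.00730·3.00 × 10^8/4 = 1.09 × 10^6 m/s
T = 2πr/v = 2.43 × 10^-15 s

2.43 × 10^-15 s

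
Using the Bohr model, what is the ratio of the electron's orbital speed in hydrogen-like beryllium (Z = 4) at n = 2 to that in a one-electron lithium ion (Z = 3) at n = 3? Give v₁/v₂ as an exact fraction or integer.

2

v ∝ Z^1 · n^-1
v₁/v₂ = (4/3)^1 · (2/3)^-1 = 2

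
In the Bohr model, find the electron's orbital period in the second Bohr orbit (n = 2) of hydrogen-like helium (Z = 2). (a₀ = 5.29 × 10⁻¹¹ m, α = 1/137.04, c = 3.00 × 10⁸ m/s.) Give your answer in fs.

0.304 fs

r = n²a₀/Z = 2²·5.29 × 10⁻¹¹/2 = 1.06 × 10⁻¹⁰ m
v = Zαc/n = 2·0.00730·3.00 × 10⁸/2 = 2.19 × 10⁶ m/s
T = 2πr/v = 3.04 × 10⁻¹⁶ s = 0.304 fs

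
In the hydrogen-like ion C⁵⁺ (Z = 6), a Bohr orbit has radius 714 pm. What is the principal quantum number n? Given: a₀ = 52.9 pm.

r_n = n²a₀/Z ⇒ n² = rZ/a₀ = 714 × 6 / 52.9 ≈ 80.98
n = 9

9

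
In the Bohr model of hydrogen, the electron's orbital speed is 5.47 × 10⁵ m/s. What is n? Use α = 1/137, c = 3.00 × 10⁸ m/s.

4

v_n = Zαc/n ⇒ n = Zαc/v = 1 × 0.00730 × 3.00 × 10⁸ / 5.47 × 10⁵ ≈ 4.00
n = 4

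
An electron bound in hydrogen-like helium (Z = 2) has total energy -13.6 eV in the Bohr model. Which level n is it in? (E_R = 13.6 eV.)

E_n = −E_R Z²/n² ⇒ n² = E_R Z²/(−E_n) = 13.6 × 2² / 13.6 ≈ 4.00
n = 2

2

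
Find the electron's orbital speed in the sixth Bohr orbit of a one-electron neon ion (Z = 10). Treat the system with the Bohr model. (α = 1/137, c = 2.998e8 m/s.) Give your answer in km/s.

v_n = Zαc/n = 10 × 0.007299 × 2.998e8 / 6
    = 3647 km/s

3647 km/s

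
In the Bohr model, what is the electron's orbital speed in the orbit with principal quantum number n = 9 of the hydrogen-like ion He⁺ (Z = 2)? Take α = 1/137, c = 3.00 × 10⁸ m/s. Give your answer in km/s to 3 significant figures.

v_n = Zαc/n = 2 × 0.00730 × 3.00 × 10⁸ / 9
    = 487 km/s

487 km/s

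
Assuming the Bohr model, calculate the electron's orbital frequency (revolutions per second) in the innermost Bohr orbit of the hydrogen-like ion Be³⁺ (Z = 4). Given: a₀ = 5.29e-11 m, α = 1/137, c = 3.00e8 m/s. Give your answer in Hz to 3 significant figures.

1.05e17 Hz

r = n²a₀/Z = 1.32e-11 m, v = Zαc/n = 8.76e6 m/s
f = v/(2πr) = 1.05e17 Hz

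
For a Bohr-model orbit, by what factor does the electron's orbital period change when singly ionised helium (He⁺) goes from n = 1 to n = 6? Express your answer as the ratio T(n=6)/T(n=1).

216

T ∝ Z^-2 · n^3; with Z fixed, T ∝ n^3.
T(n=6)/T(n=1) = (6/1)^3 = 216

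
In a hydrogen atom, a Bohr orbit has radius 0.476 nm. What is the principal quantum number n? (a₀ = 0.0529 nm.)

3

r_n = n²a₀/Z ⇒ n² = rZ/a₀ = 0.476 × 1 / 0.0529 ≈ 9.00
n = 3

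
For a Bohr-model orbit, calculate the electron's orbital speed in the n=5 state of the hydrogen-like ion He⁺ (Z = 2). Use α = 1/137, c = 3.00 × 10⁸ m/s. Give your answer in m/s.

8.76 × 10⁵ m/s

v_n = Zαc/n = 2 × 0.00730 × 3.00 × 10⁸ / 5
    = 8.76 × 10⁵ m/s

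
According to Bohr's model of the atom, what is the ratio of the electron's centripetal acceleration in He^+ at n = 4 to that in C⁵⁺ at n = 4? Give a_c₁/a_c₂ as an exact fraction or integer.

a_c ∝ Z^3 · n^-4
a_c₁/a_c₂ = (2/6)^3 · (4/4)^-4 = 1/27

1/27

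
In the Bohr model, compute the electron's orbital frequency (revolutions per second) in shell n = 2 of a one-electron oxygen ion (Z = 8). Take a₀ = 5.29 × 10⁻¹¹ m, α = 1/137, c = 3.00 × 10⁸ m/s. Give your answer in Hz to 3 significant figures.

5.27 × 10¹⁶ Hz

r = n²a₀/Z = 2.65 × 10⁻¹¹ m, v = Zαc/n = 8.76 × 10⁶ m/s
f = v/(2πr) = 5.27 × 10¹⁶ Hz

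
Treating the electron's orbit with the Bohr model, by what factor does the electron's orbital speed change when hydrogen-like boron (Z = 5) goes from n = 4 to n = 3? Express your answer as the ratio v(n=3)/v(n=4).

v ∝ Z^1 · n^-1; with Z fixed, v ∝ n^-1.
v(n=3)/v(n=4) = (3/4)^-1 = 4/3

4/3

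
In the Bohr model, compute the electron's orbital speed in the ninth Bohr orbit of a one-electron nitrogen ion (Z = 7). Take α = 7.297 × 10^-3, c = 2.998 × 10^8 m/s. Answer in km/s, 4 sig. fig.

1701 km/s

v_n = Zαc/n = 7 × 0.007297 × 2.998 × 10^8 / 9
    = 1701 km/s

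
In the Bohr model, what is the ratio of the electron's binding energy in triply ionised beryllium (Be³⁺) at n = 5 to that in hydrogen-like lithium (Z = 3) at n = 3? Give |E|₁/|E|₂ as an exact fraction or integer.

|E| ∝ Z^2 · n^-2
|E|₁/|E|₂ = (4/3)^2 · (5/3)^-2 = 16/25

16/25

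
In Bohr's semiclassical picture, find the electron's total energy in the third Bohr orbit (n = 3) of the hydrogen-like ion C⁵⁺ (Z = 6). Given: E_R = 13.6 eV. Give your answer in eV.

-54.4 eV

E_n = −E_R·Z²/n² = −13.6 × 6²/3² = -54.4 eV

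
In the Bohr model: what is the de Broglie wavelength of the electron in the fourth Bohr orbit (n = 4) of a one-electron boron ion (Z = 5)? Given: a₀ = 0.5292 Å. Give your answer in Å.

2.660 Å

The Bohr quantisation condition is nλ = 2πr_n.
r_n = n²a₀/Z = 1.693 Å
λ = 2πr_n/n = 2π·1.693/4 = 2.660 Å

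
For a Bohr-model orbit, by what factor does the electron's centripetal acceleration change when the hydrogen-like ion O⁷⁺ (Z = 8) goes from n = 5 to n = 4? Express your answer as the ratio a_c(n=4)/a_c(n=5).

a_c ∝ Z^3 · n^-4; with Z fixed, a_c ∝ n^-4.
a_c(n=4)/a_c(n=5) = (4/5)^-4 = 625/256

625/256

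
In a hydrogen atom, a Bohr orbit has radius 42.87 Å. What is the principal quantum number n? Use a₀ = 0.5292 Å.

9

r_n = n²a₀/Z ⇒ n² = rZ/a₀ = 42.87 × 1 / 0.5292 ≈ 81.01
n = 9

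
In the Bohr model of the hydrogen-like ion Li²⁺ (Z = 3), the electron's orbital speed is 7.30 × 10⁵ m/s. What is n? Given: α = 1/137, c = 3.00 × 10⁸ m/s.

9

v_n = Zαc/n ⇒ n = Zαc/v = 3 × 0.00730 × 3.00 × 10⁸ / 7.30 × 10⁵ ≈ 9.00
n = 9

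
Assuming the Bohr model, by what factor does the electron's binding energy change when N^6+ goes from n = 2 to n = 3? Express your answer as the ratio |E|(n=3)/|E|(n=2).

|E| ∝ Z^2 · n^-2; with Z fixed, |E| ∝ n^-2.
|E|(n=3)/|E|(n=2) = (3/2)^-2 = 4/9

4/9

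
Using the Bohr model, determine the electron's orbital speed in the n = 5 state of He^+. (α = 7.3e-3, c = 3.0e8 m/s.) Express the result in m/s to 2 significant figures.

v_n = Zαc/n = 2 × 0.0073 × 3.0e8 / 5
    = 8.8e5 m/s

8.8e5 m/s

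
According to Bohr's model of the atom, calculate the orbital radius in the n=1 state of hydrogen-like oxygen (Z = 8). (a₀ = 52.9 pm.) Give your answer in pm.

6.61 pm

r_n = n²a₀/Z = 1² × 52.9 / 8
    = 1 × 52.9 / 8 = 6.61 pm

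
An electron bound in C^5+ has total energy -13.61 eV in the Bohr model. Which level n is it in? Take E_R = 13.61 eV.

6

E_n = −E_R Z²/n² ⇒ n² = E_R Z²/(−E_n) = 13.61 × 6² / 13.61 ≈ 36.00
n = 6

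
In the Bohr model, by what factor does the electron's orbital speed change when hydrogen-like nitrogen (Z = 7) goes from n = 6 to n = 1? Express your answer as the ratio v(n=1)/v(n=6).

v ∝ Z^1 · n^-1; with Z fixed, v ∝ n^-1.
v(n=1)/v(n=6) = (1/6)^-1 = 6

6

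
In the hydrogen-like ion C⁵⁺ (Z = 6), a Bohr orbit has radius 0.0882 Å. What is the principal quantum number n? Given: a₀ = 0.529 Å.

r_n = n²a₀/Z ⇒ n² = rZ/a₀ = 0.0882 × 6 / 0.529 ≈ 1.00
n = 1

1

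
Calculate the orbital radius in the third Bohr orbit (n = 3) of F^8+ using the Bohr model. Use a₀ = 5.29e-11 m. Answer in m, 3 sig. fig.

r_n = n²a₀/Z = 3² × 5.29e-11 / 9
    = 9 × 5.29e-11 / 9 = 5.29e-11 m

5.29e-11 m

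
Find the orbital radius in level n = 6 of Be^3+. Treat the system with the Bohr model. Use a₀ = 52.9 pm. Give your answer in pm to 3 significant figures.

476 pm

r_n = n²a₀/Z = 6² × 52.9 / 4
    = 36 × 52.9 / 4 = 476 pm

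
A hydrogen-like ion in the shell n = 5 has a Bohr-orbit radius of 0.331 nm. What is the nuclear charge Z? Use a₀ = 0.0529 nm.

4

r_n = n²a₀/Z ⇒ Z = n²a₀/r = 5² × 0.0529 / 0.331 ≈ 4.00
Z = 4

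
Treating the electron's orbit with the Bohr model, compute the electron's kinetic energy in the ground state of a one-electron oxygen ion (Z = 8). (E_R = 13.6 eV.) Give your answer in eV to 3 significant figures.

For a Coulomb orbit the virial theorem gives K = −E_n.
E_n = −E_R·Z²/n², so K = E_R·Z²/n² = 13.6 × 8²/1² = 870 eV

870 eV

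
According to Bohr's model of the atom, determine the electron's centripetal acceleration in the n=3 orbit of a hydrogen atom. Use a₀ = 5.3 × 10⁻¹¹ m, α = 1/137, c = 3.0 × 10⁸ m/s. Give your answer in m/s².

1.1 × 10²¹ m/s²

r = n²a₀/Z = 4.8 × 10⁻¹⁰ m, v = Zαc/n = 7.3 × 10⁵ m/s
a = v²/r = (7.3 × 10⁵)² / 4.8 × 10⁻¹⁰ = 1.1 × 10²¹ m/s²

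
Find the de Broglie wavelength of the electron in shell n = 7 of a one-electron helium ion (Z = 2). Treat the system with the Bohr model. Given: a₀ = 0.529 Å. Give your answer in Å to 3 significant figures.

The Bohr quantisation condition is nλ = 2πr_n.
r_n = n²a₀/Z = 13.0 Å
λ = 2πr_n/n = 2π·13.0/7 = 11.6 Å

11.6 Å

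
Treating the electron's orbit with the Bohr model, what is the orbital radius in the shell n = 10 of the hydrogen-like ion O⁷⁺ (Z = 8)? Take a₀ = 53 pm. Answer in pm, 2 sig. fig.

660 pm

r_n = n²a₀/Z = 10² × 53 / 8
    = 100 × 53 / 8 = 660 pm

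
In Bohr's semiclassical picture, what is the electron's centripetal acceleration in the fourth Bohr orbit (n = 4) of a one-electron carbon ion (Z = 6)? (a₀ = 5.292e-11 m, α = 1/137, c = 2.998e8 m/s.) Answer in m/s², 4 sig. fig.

7.635e22 m/s²

r = n²a₀/Z = 1.411e-10 m, v = Zαc/n = 3.282e6 m/s
a = v²/r = (3.282e6)² / 1.411e-10 = 7.635e22 m/s²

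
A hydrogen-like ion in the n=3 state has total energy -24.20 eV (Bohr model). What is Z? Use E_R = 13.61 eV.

4

E_n = −E_R Z²/n² ⇒ Z² = −E_n n²/E_R = 24.20 × 3² / 13.61 ≈ 16.00
Z = 4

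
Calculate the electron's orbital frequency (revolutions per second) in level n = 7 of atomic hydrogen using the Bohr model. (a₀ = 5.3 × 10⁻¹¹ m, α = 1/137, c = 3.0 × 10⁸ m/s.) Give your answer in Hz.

1.9 × 10¹³ Hz

r = n²a₀/Z = 2.6 × 10⁻⁹ m, v = Zαc/n = 3.1 × 10⁵ m/s
f = v/(2πr) = 1.9 × 10¹³ Hz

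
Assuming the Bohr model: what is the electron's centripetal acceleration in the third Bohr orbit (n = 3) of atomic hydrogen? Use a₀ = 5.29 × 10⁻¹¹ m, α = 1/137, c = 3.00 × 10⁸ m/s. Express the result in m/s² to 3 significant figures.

1.12 × 10²¹ m/s²

r = n²a₀/Z = 4.76 × 10⁻¹⁰ m, v = Zαc/n = 7.30 × 10⁵ m/s
a = v²/r = (7.30 × 10⁵)² / 4.76 × 10⁻¹⁰ = 1.12 × 10²¹ m/s²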